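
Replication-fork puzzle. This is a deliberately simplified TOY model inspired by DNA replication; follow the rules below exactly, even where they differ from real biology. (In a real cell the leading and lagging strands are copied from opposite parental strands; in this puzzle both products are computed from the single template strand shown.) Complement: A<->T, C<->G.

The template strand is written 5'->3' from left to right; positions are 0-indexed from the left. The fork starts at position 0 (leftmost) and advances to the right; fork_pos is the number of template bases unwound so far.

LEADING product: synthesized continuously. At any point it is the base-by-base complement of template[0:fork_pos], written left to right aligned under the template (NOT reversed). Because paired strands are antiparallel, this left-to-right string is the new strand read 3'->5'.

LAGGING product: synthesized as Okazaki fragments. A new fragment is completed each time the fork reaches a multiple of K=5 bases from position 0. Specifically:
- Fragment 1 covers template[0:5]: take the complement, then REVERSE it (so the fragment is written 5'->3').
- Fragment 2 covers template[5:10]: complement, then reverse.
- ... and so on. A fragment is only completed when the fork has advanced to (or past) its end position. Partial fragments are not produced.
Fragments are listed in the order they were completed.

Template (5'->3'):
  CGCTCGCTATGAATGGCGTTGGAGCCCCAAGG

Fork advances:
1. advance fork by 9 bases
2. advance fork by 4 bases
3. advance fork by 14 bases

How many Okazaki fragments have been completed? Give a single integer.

Answer: 5

Derivation:
Step 1: advance 9 -> fork_pos = 0 + 9 = 9. Reached multiple(s) of 5: 5 -> fragment 1 completed (1 total).
Step 2: advance 4 -> fork_pos = 9 + 4 = 13. Reached multiple(s) of 5: 10 -> fragment 2 completed (2 total).
Step 3: advance 14 -> fork_pos = 13 + 14 = 27. Reached multiple(s) of 5: 15, 20, 25 -> fragments 3-5 completed (5 total).
Check: final fork_pos = 27; the multiples of 5 that are <= 27 are 5..25 -> 27 // 5 = 5 completed fragment(s).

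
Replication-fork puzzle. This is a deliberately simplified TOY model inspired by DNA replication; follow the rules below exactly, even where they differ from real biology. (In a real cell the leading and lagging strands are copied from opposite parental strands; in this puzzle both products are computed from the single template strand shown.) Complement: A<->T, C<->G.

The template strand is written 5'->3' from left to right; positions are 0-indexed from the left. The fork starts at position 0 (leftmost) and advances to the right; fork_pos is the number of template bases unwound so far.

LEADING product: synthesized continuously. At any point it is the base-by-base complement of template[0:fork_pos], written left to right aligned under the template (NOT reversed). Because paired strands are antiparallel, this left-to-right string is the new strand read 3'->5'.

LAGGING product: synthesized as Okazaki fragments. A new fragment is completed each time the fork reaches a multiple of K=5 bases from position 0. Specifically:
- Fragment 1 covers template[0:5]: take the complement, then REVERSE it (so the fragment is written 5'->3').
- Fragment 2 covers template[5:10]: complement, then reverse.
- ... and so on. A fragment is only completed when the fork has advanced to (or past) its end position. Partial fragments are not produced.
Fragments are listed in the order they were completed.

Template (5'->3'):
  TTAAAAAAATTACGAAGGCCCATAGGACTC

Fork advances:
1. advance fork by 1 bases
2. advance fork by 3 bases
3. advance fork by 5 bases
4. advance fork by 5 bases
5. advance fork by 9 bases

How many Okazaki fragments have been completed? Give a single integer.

Step 1: advance 1 -> fork_pos = 0 + 1 = 1. Next multiple of 5 is 5 (not reached); still 0 fragment(s).
Step 2: advance 3 -> fork_pos = 1 + 3 = 4. Next multiple of 5 is 5 (not reached); still 0 fragment(s).
Step 3: advance 5 -> fork_pos = 4 + 5 = 9. Reached multiple(s) of 5: 5 -> fragment 1 completed (1 total).
Step 4: advance 5 -> fork_pos = 9 + 5 = 14. Reached multiple(s) of 5: 10 -> fragment 2 completed (2 total).
Step 5: advance 9 -> fork_pos = 14 + 9 = 23. Reached multiple(s) of 5: 15, 20 -> fragments 3-4 completed (4 total).
Check: final fork_pos = 23; the multiples of 5 that are <= 23 are 5..20 -> 23 // 5 = 4 completed fragment(s).

Answer: 4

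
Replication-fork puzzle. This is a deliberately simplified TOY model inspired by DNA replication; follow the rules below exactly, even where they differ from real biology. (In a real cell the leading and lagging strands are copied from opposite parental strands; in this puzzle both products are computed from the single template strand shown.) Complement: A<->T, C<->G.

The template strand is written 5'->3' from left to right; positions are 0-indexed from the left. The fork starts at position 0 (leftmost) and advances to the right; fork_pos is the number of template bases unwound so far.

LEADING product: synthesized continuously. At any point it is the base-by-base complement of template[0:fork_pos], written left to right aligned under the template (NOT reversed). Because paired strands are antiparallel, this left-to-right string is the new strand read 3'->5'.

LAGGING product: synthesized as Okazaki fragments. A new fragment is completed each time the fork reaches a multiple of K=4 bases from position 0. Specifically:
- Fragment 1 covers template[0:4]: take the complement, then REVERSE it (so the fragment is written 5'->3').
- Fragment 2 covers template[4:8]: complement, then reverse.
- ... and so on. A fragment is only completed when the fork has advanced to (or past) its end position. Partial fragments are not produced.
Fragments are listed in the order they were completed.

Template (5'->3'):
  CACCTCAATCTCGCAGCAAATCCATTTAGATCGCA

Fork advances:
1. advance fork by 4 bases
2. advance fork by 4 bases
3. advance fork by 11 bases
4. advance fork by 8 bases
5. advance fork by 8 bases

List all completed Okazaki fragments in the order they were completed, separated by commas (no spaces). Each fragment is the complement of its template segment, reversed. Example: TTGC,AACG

Answer: GGTG,TTGA,GAGA,CTGC,TTTG,TGGA,TAAA,GATC

Derivation:
Step 1: advance 4 -> fork_pos = 0 + 4 = 4. Reached multiple(s) of 4: 4 -> fragment 1 completed (1 total).
Step 2: advance 4 -> fork_pos = 4 + 4 = 8. Reached multiple(s) of 4: 8 -> fragment 2 completed (2 total).
Step 3: advance 11 -> fork_pos = 8 + 11 = 19. Reached multiple(s) of 4: 12, 16 -> fragments 3-4 completed (4 total).
Step 4: advance 8 -> fork_pos = 19 + 8 = 27. Reached multiple(s) of 4: 20, 24 -> fragments 5-6 completed (6 total).
Step 5: advance 8 -> fork_pos = 27 + 8 = 35. Reached multiple(s) of 4: 28, 32 -> fragments 7-8 completed (8 total).
Final fork_pos = 35, so 8 fragment(s) are complete. Build each: template segment -> complement -> reverse.
Fragment 1: template[0:4] = CACC -> complement GTGG -> reversed GGTG
Fragment 2: template[4:8] = TCAA -> complement AGTT -> reversed TTGA
Fragment 3: template[8:12] = TCTC -> complement AGAG -> reversed GAGA
Fragment 4: template[12:16] = GCAG -> complement CGTC -> reversed CTGC
Fragment 5: template[16:20] = CAAA -> complement GTTT -> reversed TTTG
Fragment 6: template[20:24] = TCCA -> complement AGGT -> reversed TGGA
Fragment 7: template[24:28] = TTTA -> complement AAAT -> reversed TAAA
Fragment 8: template[28:32] = GATC -> complement CTAG -> reversed GATC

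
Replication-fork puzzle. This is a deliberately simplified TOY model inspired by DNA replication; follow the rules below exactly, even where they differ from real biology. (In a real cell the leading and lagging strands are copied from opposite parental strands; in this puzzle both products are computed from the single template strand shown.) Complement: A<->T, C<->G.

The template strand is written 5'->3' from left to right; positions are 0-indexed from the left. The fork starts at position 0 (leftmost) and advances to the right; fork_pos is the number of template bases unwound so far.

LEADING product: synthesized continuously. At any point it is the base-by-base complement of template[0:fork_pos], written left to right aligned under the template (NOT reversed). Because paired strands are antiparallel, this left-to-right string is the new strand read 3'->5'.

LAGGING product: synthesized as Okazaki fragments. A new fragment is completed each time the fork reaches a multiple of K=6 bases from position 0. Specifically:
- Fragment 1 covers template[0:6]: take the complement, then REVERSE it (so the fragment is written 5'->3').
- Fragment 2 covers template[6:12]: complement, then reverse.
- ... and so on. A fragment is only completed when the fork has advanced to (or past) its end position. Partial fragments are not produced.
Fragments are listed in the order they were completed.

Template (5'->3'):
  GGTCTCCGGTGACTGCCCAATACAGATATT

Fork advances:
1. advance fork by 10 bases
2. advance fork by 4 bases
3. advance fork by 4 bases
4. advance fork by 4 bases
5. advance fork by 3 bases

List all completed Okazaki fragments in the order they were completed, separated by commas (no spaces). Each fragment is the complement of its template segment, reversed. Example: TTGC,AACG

Step 1: advance 10 -> fork_pos = 0 + 10 = 10. Reached multiple(s) of 6: 6 -> fragment 1 completed (1 total).
Step 2: advance 4 -> fork_pos = 10 + 4 = 14. Reached multiple(s) of 6: 12 -> fragment 2 completed (2 total).
Step 3: advance 4 -> fork_pos = 14 + 4 = 18. Reached multiple(s) of 6: 18 -> fragment 3 completed (3 total).
Step 4: advance 4 -> fork_pos = 18 + 4 = 22. Next multiple of 6 is 24 (not reached); still 3 fragment(s).
Step 5: advance 3 -> fork_pos = 22 + 3 = 25. Reached multiple(s) of 6: 24 -> fragment 4 completed (4 total).
Final fork_pos = 25, so 4 fragment(s) are complete. Build each: template segment -> complement -> reverse.
Fragment 1: template[0:6] = GGTCTC -> complement CCAGAG -> reversed GAGACC
Fragment 2: template[6:12] = CGGTGA -> complement GCCACT -> reversed TCACCG
Fragment 3: template[12:18] = CTGCCC -> complement GACGGG -> reversed GGGCAG
Fragment 4: template[18:24] = AATACA -> complement TTATGT -> reversed TGTATT

Answer: GAGACC,TCACCG,GGGCAG,TGTATT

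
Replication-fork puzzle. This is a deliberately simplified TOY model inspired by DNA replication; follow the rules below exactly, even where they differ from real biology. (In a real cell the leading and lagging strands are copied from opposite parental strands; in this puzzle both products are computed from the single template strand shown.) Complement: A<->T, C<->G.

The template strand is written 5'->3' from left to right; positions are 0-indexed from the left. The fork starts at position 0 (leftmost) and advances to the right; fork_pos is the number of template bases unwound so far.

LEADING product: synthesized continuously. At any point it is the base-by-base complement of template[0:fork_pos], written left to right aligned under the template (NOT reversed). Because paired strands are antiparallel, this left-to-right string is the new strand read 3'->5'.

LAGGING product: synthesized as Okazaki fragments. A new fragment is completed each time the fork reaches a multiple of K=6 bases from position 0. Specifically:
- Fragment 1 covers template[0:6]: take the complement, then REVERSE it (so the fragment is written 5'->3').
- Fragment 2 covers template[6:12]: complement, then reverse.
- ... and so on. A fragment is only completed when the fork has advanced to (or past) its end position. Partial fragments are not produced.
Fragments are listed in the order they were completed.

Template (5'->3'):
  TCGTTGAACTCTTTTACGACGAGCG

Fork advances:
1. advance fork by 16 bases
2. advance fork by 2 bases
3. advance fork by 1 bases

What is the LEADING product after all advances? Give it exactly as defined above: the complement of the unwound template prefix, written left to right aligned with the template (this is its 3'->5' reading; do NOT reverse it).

Step 1: advance 16 -> fork_pos = 0 + 16 = 16.
Step 2: advance 2 -> fork_pos = 16 + 2 = 18.
Step 3: advance 1 -> fork_pos = 18 + 1 = 19.
Unwound prefix: template[0:19] = TCGTTGAACTCTTTTACGA
Complement it base by base (A<->T, C<->G), keeping left-to-right order:
  [0:5] TCGTT -> AGCAA
  [5:10] GAACT -> CTTGA
  [10:15] CTTTT -> GAAAA
  [15:19] ACGA -> TGCT
Concatenate: AGCAACTTGAGAAAATGCT (length 19; written aligned with the template, i.e. 3'->5').

Answer: AGCAACTTGAGAAAATGCT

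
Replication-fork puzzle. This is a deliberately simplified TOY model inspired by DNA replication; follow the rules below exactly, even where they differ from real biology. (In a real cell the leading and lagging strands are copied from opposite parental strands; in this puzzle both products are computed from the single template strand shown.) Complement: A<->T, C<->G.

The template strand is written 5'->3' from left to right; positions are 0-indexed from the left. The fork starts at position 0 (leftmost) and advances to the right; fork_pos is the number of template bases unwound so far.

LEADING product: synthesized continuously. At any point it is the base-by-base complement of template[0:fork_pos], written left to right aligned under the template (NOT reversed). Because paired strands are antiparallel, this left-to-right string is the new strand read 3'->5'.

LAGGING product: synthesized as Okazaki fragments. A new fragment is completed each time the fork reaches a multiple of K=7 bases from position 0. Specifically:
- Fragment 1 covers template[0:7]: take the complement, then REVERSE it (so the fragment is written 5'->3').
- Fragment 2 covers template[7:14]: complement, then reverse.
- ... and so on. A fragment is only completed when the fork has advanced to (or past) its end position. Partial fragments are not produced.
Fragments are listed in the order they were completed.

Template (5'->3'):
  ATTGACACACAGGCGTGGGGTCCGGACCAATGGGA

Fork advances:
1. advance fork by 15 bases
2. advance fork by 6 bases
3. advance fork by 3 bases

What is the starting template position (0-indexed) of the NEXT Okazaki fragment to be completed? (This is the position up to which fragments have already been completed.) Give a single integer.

Step 1: advance 15 -> fork_pos = 0 + 15 = 15. Reached multiple(s) of 7: 7, 14 -> fragments 1-2 completed (2 total).
Step 2: advance 6 -> fork_pos = 15 + 6 = 21. Reached multiple(s) of 7: 21 -> fragment 3 completed (3 total).
Step 3: advance 3 -> fork_pos = 21 + 3 = 24. Next multiple of 7 is 28 (not reached); still 3 fragment(s).
3 fragment(s) completed, covering template[0:21] (3 x 7 = 21). The next fragment, fragment 4, covers template[21:28], so it starts at position 21.

Answer: 21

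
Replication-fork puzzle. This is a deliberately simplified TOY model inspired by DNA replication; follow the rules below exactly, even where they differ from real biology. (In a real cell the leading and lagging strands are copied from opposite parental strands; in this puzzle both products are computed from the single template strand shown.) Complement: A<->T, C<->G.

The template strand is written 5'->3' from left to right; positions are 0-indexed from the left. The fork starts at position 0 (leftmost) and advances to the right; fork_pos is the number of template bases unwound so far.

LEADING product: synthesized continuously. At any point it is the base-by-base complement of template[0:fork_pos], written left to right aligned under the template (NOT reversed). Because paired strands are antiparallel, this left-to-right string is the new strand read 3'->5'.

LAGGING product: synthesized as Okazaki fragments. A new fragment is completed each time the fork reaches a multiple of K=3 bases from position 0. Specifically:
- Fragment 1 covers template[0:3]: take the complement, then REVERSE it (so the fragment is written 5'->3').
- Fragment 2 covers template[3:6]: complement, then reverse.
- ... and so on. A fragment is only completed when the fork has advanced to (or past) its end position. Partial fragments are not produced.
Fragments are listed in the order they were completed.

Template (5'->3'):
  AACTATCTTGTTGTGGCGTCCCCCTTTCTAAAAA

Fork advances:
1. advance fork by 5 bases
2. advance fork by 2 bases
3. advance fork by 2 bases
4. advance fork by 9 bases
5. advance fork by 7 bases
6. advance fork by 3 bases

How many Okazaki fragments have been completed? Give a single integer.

Answer: 9

Derivation:
Step 1: advance 5 -> fork_pos = 0 + 5 = 5. Reached multiple(s) of 3: 3 -> fragment 1 completed (1 total).
Step 2: advance 2 -> fork_pos = 5 + 2 = 7. Reached multiple(s) of 3: 6 -> fragment 2 completed (2 total).
Step 3: advance 2 -> fork_pos = 7 + 2 = 9. Reached multiple(s) of 3: 9 -> fragment 3 completed (3 total).
Step 4: advance 9 -> fork_pos = 9 + 9 = 18. Reached multiple(s) of 3: 12, 15, 18 -> fragments 4-6 completed (6 total).
Step 5: advance 7 -> fork_pos = 18 + 7 = 25. Reached multiple(s) of 3: 21, 24 -> fragments 7-8 completed (8 total).
Step 6: advance 3 -> fork_pos = 25 + 3 = 28. Reached multiple(s) of 3: 27 -> fragment 9 completed (9 total).
Check: final fork_pos = 28; the multiples of 3 that are <= 28 are 3..27 -> 28 // 3 = 9 completed fragment(s).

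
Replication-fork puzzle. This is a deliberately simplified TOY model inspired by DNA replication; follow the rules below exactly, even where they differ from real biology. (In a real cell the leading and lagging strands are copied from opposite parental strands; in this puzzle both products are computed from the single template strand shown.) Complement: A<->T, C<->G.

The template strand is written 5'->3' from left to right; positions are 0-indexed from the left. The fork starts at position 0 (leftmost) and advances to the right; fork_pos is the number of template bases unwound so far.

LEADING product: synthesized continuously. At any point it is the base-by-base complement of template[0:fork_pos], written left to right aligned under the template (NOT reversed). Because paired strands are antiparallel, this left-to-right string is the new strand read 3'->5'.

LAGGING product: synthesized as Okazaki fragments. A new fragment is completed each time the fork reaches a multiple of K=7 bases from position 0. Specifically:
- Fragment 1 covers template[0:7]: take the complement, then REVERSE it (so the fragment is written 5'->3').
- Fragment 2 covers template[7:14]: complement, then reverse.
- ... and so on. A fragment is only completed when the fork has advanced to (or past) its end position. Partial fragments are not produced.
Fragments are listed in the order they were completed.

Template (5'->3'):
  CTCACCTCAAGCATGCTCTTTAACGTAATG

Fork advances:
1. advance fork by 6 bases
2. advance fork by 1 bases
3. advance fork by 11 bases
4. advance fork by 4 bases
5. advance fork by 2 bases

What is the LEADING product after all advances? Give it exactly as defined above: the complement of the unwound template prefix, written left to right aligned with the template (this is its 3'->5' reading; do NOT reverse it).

Step 1: advance 6 -> fork_pos = 0 + 6 = 6.
Step 2: advance 1 -> fork_pos = 6 + 1 = 7.
Step 3: advance 11 -> fork_pos = 7 + 11 = 18.
Step 4: advance 4 -> fork_pos = 18 + 4 = 22.
Step 5: advance 2 -> fork_pos = 22 + 2 = 24.
Unwound prefix: template[0:24] = CTCACCTCAAGCATGCTCTTTAAC
Complement it base by base (A<->T, C<->G), keeping left-to-right order:
  [0:5] CTCAC -> GAGTG
  [5:10] CTCAA -> GAGTT
  [10:15] GCATG -> CGTAC
  [15:20] CTCTT -> GAGAA
  [20:24] TAAC -> ATTG
Concatenate: GAGTGGAGTTCGTACGAGAAATTG (length 24; written aligned with the template, i.e. 3'->5').

Answer: GAGTGGAGTTCGTACGAGAAATTG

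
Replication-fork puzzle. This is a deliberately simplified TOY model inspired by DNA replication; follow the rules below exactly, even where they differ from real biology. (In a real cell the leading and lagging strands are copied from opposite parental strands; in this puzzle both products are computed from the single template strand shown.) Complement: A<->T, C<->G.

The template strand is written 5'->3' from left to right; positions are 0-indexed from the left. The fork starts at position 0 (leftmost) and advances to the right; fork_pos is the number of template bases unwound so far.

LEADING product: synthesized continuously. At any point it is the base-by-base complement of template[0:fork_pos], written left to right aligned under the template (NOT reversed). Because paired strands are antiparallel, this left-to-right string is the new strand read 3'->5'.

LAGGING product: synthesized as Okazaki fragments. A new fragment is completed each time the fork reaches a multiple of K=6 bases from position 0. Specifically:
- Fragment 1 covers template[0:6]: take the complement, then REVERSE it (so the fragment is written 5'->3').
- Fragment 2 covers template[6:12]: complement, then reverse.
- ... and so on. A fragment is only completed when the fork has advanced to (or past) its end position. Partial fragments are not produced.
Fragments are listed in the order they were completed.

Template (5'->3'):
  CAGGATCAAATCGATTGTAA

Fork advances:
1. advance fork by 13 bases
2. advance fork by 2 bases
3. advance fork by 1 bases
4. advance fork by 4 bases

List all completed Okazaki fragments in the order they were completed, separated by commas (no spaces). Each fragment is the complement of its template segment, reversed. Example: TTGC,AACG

Step 1: advance 13 -> fork_pos = 0 + 13 = 13. Reached multiple(s) of 6: 6, 12 -> fragments 1-2 completed (2 total).
Step 2: advance 2 -> fork_pos = 13 + 2 = 15. Next multiple of 6 is 18 (not reached); still 2 fragment(s).
Step 3: advance 1 -> fork_pos = 15 + 1 = 16. Next multiple of 6 is 18 (not reached); still 2 fragment(s).
Step 4: advance 4 -> fork_pos = 16 + 4 = 20. Reached multiple(s) of 6: 18 -> fragment 3 completed (3 total).
Final fork_pos = 20, so 3 fragment(s) are complete. Build each: template segment -> complement -> reverse.
Fragment 1: template[0:6] = CAGGAT -> complement GTCCTA -> reversed ATCCTG
Fragment 2: template[6:12] = CAAATC -> complement GTTTAG -> reversed GATTTG
Fragment 3: template[12:18] = GATTGT -> complement CTAACA -> reversed ACAATC

Answer: ATCCTG,GATTTG,ACAATC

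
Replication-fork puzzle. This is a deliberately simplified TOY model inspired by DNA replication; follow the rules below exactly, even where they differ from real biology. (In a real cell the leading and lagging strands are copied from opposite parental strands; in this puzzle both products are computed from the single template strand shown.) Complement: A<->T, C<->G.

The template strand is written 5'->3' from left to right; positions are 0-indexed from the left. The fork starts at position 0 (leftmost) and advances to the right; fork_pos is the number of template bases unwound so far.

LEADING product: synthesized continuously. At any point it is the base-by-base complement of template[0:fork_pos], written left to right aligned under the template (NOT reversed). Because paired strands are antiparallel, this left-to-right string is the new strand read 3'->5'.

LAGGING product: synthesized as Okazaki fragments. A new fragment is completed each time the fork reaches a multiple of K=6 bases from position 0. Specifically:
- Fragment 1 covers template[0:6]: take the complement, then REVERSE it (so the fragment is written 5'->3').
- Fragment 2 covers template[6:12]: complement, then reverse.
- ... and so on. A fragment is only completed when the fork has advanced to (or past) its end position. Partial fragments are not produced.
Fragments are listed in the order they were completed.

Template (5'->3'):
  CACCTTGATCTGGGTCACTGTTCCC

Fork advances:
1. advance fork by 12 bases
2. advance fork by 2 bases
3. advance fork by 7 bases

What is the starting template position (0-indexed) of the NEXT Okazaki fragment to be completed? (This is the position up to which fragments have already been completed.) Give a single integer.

Step 1: advance 12 -> fork_pos = 0 + 12 = 12. Reached multiple(s) of 6: 6, 12 -> fragments 1-2 completed (2 total).
Step 2: advance 2 -> fork_pos = 12 + 2 = 14. Next multiple of 6 is 18 (not reached); still 2 fragment(s).
Step 3: advance 7 -> fork_pos = 14 + 7 = 21. Reached multiple(s) of 6: 18 -> fragment 3 completed (3 total).
3 fragment(s) completed, covering template[0:18] (3 x 6 = 18). The next fragment, fragment 4, covers template[18:24], so it starts at position 18.

Answer: 18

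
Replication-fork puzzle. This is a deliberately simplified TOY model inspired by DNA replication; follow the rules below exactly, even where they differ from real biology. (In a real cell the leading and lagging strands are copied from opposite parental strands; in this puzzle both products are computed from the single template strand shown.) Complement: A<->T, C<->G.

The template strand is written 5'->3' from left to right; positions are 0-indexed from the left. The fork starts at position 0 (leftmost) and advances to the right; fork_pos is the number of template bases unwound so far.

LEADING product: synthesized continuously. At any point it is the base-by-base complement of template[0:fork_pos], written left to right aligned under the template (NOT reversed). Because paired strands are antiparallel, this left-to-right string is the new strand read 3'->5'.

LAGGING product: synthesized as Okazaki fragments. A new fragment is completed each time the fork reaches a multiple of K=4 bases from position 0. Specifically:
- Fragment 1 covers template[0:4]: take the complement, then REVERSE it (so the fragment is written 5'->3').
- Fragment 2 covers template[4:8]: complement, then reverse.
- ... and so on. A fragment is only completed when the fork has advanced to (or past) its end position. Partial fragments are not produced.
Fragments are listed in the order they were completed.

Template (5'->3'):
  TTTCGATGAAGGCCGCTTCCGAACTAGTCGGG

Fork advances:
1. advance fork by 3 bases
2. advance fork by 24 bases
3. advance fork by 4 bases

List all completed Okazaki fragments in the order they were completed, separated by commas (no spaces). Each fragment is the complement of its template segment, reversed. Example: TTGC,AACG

Answer: GAAA,CATC,CCTT,GCGG,GGAA,GTTC,ACTA

Derivation:
Step 1: advance 3 -> fork_pos = 0 + 3 = 3. Next multiple of 4 is 4 (not reached); still 0 fragment(s).
Step 2: advance 24 -> fork_pos = 3 + 24 = 27. Reached multiple(s) of 4: 4, 8, 12, 16, 20, 24 -> fragments 1-6 completed (6 total).
Step 3: advance 4 -> fork_pos = 27 + 4 = 31. Reached multiple(s) of 4: 28 -> fragment 7 completed (7 total).
Final fork_pos = 31, so 7 fragment(s) are complete. Build each: template segment -> complement -> reverse.
Fragment 1: template[0:4] = TTTC -> complement AAAG -> reversed GAAA
Fragment 2: template[4:8] = GATG -> complement CTAC -> reversed CATC
Fragment 3: template[8:12] = AAGG -> complement TTCC -> reversed CCTT
Fragment 4: template[12:16] = CCGC -> complement GGCG -> reversed GCGG
Fragment 5: template[16:20] = TTCC -> complement AAGG -> reversed GGAA
Fragment 6: template[20:24] = GAAC -> complement CTTG -> reversed GTTC
Fragment 7: template[24:28] = TAGT -> complement ATCA -> reversed ACTA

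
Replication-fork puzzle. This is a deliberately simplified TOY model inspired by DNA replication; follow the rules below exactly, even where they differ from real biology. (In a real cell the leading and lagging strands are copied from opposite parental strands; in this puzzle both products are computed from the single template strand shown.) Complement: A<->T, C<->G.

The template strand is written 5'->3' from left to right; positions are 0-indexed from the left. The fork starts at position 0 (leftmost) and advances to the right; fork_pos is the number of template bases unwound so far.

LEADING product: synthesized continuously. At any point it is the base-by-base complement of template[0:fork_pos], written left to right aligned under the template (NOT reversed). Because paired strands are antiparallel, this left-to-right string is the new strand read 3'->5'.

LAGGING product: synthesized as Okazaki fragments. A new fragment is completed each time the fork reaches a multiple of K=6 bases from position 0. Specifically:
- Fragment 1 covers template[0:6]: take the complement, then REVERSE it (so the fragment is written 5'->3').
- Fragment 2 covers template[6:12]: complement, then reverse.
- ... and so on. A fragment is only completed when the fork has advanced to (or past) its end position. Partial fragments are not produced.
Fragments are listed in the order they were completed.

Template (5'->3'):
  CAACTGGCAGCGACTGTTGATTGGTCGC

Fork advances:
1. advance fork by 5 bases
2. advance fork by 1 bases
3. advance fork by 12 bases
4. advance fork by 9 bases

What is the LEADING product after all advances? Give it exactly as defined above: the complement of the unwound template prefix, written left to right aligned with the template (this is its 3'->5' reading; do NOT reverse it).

Answer: GTTGACCGTCGCTGACAACTAACCAGC

Derivation:
Step 1: advance 5 -> fork_pos = 0 + 5 = 5.
Step 2: advance 1 -> fork_pos = 5 + 1 = 6.
Step 3: advance 12 -> fork_pos = 6 + 12 = 18.
Step 4: advance 9 -> fork_pos = 18 + 9 = 27.
Unwound prefix: template[0:27] = CAACTGGCAGCGACTGTTGATTGGTCG
Complement it base by base (A<->T, C<->G), keeping left-to-right order:
  [0:5] CAACT -> GTTGA
  [5:10] GGCAG -> CCGTC
  [10:15] CGACT -> GCTGA
  [15:20] GTTGA -> CAACT
  [20:25] TTGGT -> AACCA
  [25:27] CG -> GC
Concatenate: GTTGACCGTCGCTGACAACTAACCAGC (length 27; written aligned with the template, i.e. 3'->5').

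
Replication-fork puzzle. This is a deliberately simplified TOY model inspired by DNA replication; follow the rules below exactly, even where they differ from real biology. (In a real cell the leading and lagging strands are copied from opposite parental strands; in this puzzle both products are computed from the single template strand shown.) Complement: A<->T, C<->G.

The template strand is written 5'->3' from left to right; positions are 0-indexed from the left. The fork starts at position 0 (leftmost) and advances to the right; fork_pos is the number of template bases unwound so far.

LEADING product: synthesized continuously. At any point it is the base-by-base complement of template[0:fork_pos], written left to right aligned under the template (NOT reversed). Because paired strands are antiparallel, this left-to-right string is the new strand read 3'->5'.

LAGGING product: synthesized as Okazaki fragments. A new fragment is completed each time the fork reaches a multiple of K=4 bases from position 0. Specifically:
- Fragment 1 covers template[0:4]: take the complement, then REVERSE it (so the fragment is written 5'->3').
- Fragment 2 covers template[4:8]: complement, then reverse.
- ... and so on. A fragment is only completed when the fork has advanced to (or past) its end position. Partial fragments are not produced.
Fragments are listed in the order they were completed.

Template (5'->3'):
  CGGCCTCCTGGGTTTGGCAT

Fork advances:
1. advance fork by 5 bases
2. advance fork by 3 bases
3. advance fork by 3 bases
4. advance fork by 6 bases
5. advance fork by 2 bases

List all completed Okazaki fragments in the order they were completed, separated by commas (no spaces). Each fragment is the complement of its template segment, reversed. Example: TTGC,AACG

Answer: GCCG,GGAG,CCCA,CAAA

Derivation:
Step 1: advance 5 -> fork_pos = 0 + 5 = 5. Reached multiple(s) of 4: 4 -> fragment 1 completed (1 total).
Step 2: advance 3 -> fork_pos = 5 + 3 = 8. Reached multiple(s) of 4: 8 -> fragment 2 completed (2 total).
Step 3: advance 3 -> fork_pos = 8 + 3 = 11. Next multiple of 4 is 12 (not reached); still 2 fragment(s).
Step 4: advance 6 -> fork_pos = 11 + 6 = 17. Reached multiple(s) of 4: 12, 16 -> fragments 3-4 completed (4 total).
Step 5: advance 2 -> fork_pos = 17 + 2 = 19. Next multiple of 4 is 20 (not reached); still 4 fragment(s).
Final fork_pos = 19, so 4 fragment(s) are complete. Build each: template segment -> complement -> reverse.
Fragment 1: template[0:4] = CGGC -> complement GCCG -> reversed GCCG
Fragment 2: template[4:8] = CTCC -> complement GAGG -> reversed GGAG
Fragment 3: template[8:12] = TGGG -> complement ACCC -> reversed CCCA
Fragment 4: template[12:16] = TTTG -> complement AAAC -> reversed CAAA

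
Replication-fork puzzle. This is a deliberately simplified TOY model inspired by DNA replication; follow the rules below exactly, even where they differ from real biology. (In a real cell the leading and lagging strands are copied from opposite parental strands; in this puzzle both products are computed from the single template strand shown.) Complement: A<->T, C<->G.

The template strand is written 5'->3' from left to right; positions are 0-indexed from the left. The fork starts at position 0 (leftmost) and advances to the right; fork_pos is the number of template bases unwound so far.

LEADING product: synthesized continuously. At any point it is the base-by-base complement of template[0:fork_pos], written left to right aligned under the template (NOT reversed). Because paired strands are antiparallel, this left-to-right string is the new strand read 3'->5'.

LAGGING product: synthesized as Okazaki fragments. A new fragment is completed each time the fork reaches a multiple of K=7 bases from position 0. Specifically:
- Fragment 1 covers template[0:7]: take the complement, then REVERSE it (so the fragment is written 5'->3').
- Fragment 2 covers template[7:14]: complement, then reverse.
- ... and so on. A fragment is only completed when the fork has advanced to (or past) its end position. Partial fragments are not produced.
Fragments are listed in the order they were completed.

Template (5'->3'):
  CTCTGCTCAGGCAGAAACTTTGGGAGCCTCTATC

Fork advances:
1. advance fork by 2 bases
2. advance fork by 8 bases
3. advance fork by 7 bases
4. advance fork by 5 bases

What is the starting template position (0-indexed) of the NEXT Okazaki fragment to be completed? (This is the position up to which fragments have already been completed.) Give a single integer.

Step 1: advance 2 -> fork_pos = 0 + 2 = 2. Next multiple of 7 is 7 (not reached); still 0 fragment(s).
Step 2: advance 8 -> fork_pos = 2 + 8 = 10. Reached multiple(s) of 7: 7 -> fragment 1 completed (1 total).
Step 3: advance 7 -> fork_pos = 10 + 7 = 17. Reached multiple(s) of 7: 14 -> fragment 2 completed (2 total).
Step 4: advance 5 -> fork_pos = 17 + 5 = 22. Reached multiple(s) of 7: 21 -> fragment 3 completed (3 total).
3 fragment(s) completed, covering template[0:21] (3 x 7 = 21). The next fragment, fragment 4, covers template[21:28], so it starts at position 21.

Answer: 21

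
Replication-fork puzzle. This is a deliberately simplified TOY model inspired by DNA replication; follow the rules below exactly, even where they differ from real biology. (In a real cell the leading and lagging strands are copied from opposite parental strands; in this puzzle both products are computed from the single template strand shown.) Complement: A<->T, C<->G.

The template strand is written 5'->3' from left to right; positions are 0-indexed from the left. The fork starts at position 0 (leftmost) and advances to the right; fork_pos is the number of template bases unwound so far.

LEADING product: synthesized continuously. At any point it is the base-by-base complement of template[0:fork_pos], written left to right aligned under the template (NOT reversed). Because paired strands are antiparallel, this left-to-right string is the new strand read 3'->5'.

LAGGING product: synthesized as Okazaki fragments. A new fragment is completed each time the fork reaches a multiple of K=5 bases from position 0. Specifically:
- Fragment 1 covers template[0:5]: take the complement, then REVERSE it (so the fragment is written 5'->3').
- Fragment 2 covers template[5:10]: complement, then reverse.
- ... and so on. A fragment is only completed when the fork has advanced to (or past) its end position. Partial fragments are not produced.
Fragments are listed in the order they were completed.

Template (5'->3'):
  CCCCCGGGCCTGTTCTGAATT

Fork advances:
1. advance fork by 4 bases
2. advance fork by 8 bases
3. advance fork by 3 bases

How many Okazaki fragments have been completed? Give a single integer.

Step 1: advance 4 -> fork_pos = 0 + 4 = 4. Next multiple of 5 is 5 (not reached); still 0 fragment(s).
Step 2: advance 8 -> fork_pos = 4 + 8 = 12. Reached multiple(s) of 5: 5, 10 -> fragments 1-2 completed (2 total).
Step 3: advance 3 -> fork_pos = 12 + 3 = 15. Reached multiple(s) of 5: 15 -> fragment 3 completed (3 total).
Check: final fork_pos = 15; the multiples of 5 that are <= 15 are 5..15 -> 15 // 5 = 3 completed fragment(s).

Answer: 3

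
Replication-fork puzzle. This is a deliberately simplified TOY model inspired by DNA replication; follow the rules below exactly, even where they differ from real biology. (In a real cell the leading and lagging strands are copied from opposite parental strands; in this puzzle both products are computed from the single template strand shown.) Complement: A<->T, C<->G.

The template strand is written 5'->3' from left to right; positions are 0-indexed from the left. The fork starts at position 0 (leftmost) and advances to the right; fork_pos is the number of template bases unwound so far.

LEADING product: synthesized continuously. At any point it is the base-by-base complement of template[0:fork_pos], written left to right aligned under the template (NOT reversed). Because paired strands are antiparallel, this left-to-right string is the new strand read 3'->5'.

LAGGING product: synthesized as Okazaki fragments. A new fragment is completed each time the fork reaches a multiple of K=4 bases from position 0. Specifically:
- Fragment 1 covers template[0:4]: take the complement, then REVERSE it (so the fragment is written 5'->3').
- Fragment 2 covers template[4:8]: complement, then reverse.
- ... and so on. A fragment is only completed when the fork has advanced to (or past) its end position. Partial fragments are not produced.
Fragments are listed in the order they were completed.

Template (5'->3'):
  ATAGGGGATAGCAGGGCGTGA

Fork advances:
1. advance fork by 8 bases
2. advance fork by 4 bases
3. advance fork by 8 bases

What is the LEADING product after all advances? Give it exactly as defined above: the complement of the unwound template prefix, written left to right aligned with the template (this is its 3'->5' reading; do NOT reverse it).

Step 1: advance 8 -> fork_pos = 0 + 8 = 8.
Step 2: advance 4 -> fork_pos = 8 + 4 = 12.
Step 3: advance 8 -> fork_pos = 12 + 8 = 20.
Unwound prefix: template[0:20] = ATAGGGGATAGCAGGGCGTG
Complement it base by base (A<->T, C<->G), keeping left-to-right order:
  [0:5] ATAGG -> TATCC
  [5:10] GGATA -> CCTAT
  [10:15] GCAGG -> CGTCC
  [15:20] GCGTG -> CGCAC
Concatenate: TATCCCCTATCGTCCCGCAC (length 20; written aligned with the template, i.e. 3'->5').

Answer: TATCCCCTATCGTCCCGCAC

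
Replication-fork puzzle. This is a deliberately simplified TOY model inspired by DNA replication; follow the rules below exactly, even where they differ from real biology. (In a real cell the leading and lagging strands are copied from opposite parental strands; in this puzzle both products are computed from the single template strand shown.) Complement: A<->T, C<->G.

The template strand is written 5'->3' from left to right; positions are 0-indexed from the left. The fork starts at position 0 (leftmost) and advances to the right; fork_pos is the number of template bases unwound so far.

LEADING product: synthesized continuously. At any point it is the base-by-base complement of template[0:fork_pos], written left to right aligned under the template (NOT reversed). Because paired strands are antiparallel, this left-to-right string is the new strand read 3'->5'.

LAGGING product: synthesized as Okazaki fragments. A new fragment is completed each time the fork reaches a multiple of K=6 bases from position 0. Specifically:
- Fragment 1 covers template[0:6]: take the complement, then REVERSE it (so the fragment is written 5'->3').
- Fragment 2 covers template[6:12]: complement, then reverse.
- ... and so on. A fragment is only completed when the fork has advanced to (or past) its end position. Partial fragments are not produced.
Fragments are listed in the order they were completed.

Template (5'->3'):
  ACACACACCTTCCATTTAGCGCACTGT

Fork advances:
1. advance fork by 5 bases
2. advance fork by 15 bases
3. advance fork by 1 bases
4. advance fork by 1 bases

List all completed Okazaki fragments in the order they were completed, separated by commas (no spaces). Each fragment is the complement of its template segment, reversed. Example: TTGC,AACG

Answer: GTGTGT,GAAGGT,TAAATG

Derivation:
Step 1: advance 5 -> fork_pos = 0 + 5 = 5. Next multiple of 6 is 6 (not reached); still 0 fragment(s).
Step 2: advance 15 -> fork_pos = 5 + 15 = 20. Reached multiple(s) of 6: 6, 12, 18 -> fragments 1-3 completed (3 total).
Step 3: advance 1 -> fork_pos = 20 + 1 = 21. Next multiple of 6 is 24 (not reached); still 3 fragment(s).
Step 4: advance 1 -> fork_pos = 21 + 1 = 22. Next multiple of 6 is 24 (not reached); still 3 fragment(s).
Final fork_pos = 22, so 3 fragment(s) are complete. Build each: template segment -> complement -> reverse.
Fragment 1: template[0:6] = ACACAC -> complement TGTGTG -> reversed GTGTGT
Fragment 2: template[6:12] = ACCTTC -> complement TGGAAG -> reversed GAAGGT
Fragment 3: template[12:18] = CATTTA -> complement GTAAAT -> reversed TAAATG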